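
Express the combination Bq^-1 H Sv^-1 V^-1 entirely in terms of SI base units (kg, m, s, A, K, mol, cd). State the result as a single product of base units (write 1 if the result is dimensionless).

Bq = 1/s = s⁻¹ (activity is decays per second).
So Bq⁻¹ = s.
H = Wb/A (inductance = flux per current),
    = kg·m²·s⁻²·A⁻².
Sv = J/kg (equivalent dose = energy per mass),
    = m²·s⁻².
So Sv⁻¹ = m⁻²·s².
V = W/A (potential = power per current),
    = kg·m²·s⁻³·A⁻¹.
So V⁻¹ = kg⁻¹·m⁻²·s³·A.
Combining: Bq⁻¹·H·Sv⁻¹·V⁻¹ = s · (kg·m²·s⁻²·A⁻²) · (m⁻²·s²) · (kg⁻¹·m⁻²·s³·A) = m⁻²·s⁴·A⁻¹.

m⁻²·s⁴·A⁻¹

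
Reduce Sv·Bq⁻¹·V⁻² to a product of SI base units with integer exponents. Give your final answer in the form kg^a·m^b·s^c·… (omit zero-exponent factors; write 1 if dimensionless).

Sv = J/kg (equivalent dose = energy per mass),
    = m²·s⁻².
Bq = 1/s = s⁻¹ (activity is decays per second).
So Bq⁻¹ = s.
V = W/A (potential = power per current),
    = kg·m²·s⁻³·A⁻¹.
So V⁻² = kg⁻²·m⁻⁴·s⁶·A².
Combining: Sv·Bq⁻¹·V⁻² = (m²·s⁻²) · s · (kg⁻²·m⁻⁴·s⁶·A²) = kg⁻²·m⁻²·s⁵·A².

kg⁻²·m⁻²·s⁵·A²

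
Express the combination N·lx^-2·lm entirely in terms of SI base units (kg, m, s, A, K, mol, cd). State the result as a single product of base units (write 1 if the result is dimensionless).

N = kg·m/s² = kg·m·s⁻² (force = mass × acceleration).
lx = lm/m² (illuminance = luminous flux per area),
    = m⁻²·cd.
So lx⁻² = m⁴·cd⁻².
lm = cd·sr = cd (luminous flux; sr is dimensionless).
Combining: N·lx⁻²·lm = (kg·m·s⁻²) · (m⁴·cd⁻²) · cd = kg·m⁵·s⁻²·cd⁻¹.

kg·m⁵·s⁻²·cd⁻¹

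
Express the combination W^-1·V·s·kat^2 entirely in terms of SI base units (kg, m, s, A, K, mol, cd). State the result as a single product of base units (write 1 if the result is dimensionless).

W = kg·m²·s⁻³.
So W⁻¹ = kg⁻¹·m⁻²·s³.
V = kg·m²·s⁻³·A⁻¹.
kat = s⁻¹·mol.
So kat² = s⁻²·mol².
Combining: W⁻¹·V·s·kat² = (kg⁻¹·m⁻²·s³) · (kg·m²·s⁻³·A⁻¹) · s · (s⁻²·mol²) = s⁻¹·A⁻¹·mol².

s⁻¹·A⁻¹·mol²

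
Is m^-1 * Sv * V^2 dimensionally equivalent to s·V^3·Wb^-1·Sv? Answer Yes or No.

Left side:
  Sv = J/kg (equivalent dose = energy per mass),
      = m²·s⁻².
  V = W/A (potential = power per current),
      = kg·m²·s⁻³·A⁻¹.
  So V² = kg²·m⁴·s⁻⁶·A⁻².
  Combining: m⁻¹·Sv·V² = m⁻¹ · (m²·s⁻²) · (kg²·m⁴·s⁻⁶·A⁻²) = kg²·m⁵·s⁻⁸·A⁻².
Right side:
  V = kg·m²·s⁻³·A⁻¹.
  So V³ = kg³·m⁶·s⁻⁹·A⁻³.
  Wb = kg·m²·s⁻²·A⁻¹.
  So Wb⁻¹ = kg⁻¹·m⁻²·s²·A.
  Sv = m²·s⁻².
  Combining: s·V³·Wb⁻¹·Sv = s · (kg³·m⁶·s⁻⁹·A⁻³) · (kg⁻¹·m⁻²·s²·A) · (m²·s⁻²) = kg²·m⁶·s⁻⁸·A⁻².
Left is kg²·m⁵·s⁻⁸·A⁻²; right is kg²·m⁶·s⁻⁸·A⁻² — different.

No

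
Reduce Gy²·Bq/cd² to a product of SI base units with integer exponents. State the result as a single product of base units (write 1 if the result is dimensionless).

m⁴·s⁻⁵·cd⁻²

Gy = J/kg (absorbed dose = energy per mass),
    = m²·s⁻².
So Gy² = m⁴·s⁻⁴.
Bq = 1/s = s⁻¹ (activity is decays per second).
Combining: cd⁻²·Gy²·Bq = cd⁻² · (m⁴·s⁻⁴) · s⁻¹ = m⁴·s⁻⁵·cd⁻².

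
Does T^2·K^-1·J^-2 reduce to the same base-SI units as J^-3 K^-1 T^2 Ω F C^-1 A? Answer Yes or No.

Left side:
  T = kg·s⁻²·A⁻¹.
  So T² = kg²·s⁻⁴·A⁻².
  J = kg·m²·s⁻².
  So J⁻² = kg⁻²·m⁻⁴·s⁴.
  Combining: T²·K⁻¹·J⁻² = (kg²·s⁻⁴·A⁻²) · K⁻¹ · (kg⁻²·m⁻⁴·s⁴) = m⁻⁴·A⁻²·K⁻¹.
Right side:
  J = N·m (work = force × distance),
      = kg·m²·s⁻².
  So J⁻³ = kg⁻³·m⁻⁶·s⁶.
  T = Wb/m² (flux density = flux per area),
      = kg·s⁻²·A⁻¹.
  So T² = kg²·s⁻⁴·A⁻².
  Ω = V/A (resistance = voltage per current),
      = kg·m²·s⁻³·A⁻².
  F = C/V (capacitance = charge per voltage),
      = A·s/(kg·m²·s⁻³·A⁻¹) (substituting C and V),
      = kg⁻¹·m⁻²·s⁴·A².
  C = A·s = s·A (charge = current × time).
  So C⁻¹ = s⁻¹·A⁻¹.
  Combining: J⁻³·K⁻¹·T²·Ω·F·C⁻¹·A = (kg⁻³·m⁻⁶·s⁶) · K⁻¹ · (kg²·s⁻⁴·A⁻²) · (kg·m²·s⁻³·A⁻²) · (kg⁻¹·m⁻²·s⁴·A²) · (s⁻¹·A⁻¹) · A = kg⁻¹·m⁻⁶·s²·A⁻²·K⁻¹.
Left is m⁻⁴·A⁻²·K⁻¹; right is kg⁻¹·m⁻⁶·s²·A⁻²·K⁻¹ — different.

No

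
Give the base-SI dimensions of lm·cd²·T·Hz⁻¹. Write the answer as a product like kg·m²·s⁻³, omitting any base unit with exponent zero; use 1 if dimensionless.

lm = cd·sr = cd (luminous flux; sr is dimensionless).
T = Wb/m² (flux density = flux per area),
    = kg·s⁻²·A⁻¹.
Hz = 1/s = s⁻¹ (frequency is cycles per second).
So Hz⁻¹ = s.
Combining: lm·cd²·T·Hz⁻¹ = cd · cd² · (kg·s⁻²·A⁻¹) · s = kg·s⁻¹·A⁻¹·cd³.

kg·s⁻¹·A⁻¹·cd³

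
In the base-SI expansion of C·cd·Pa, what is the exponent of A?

C = s·A.
Pa = kg·m⁻¹·s⁻².
Combining: C·cd·Pa = (s·A) · cd · (kg·m⁻¹·s⁻²) = kg·m⁻¹·s⁻¹·A·cd.
The exponent of A is 1.

1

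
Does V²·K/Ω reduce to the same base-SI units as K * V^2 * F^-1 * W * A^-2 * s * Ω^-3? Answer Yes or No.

Yes

Left side:
  V = W/A (potential = power per current),
      = kg·m²·s⁻³·A⁻¹.
  So V² = kg²·m⁴·s⁻⁶·A⁻².
  Ω = V/A (resistance = voltage per current),
      = kg·m²·s⁻³·A⁻².
  So Ω⁻¹ = kg⁻¹·m⁻²·s³·A².
  Combining: V²·Ω⁻¹·K = (kg²·m⁴·s⁻⁶·A⁻²) · (kg⁻¹·m⁻²·s³·A²) · K = kg·m²·s⁻³·K.
Right side:
  V = W/A (potential = power per current),
      = kg·m²·s⁻³·A⁻¹.
  So V² = kg²·m⁴·s⁻⁶·A⁻².
  F = C/V (capacitance = charge per voltage),
      = A·s/(kg·m²·s⁻³·A⁻¹) (substituting C and V),
      = kg⁻¹·m⁻²·s⁴·A².
  So F⁻¹ = kg·m²·s⁻⁴·A⁻².
  W = J/s (power = energy per time),
      = kg·m²·s⁻³.
  Ω = V/A (resistance = voltage per current),
      = kg·m²·s⁻³·A⁻².
  So Ω⁻³ = kg⁻³·m⁻⁶·s⁹·A⁶.
  Combining: K·V²·F⁻¹·W·A⁻²·s·Ω⁻³ = K · (kg²·m⁴·s⁻⁶·A⁻²) · (kg·m²·s⁻⁴·A⁻²) · (kg·m²·s⁻³) · A⁻² · s · (kg⁻³·m⁻⁶·s⁹·A⁶) = kg·m²·s⁻³·K.
Both reduce to kg·m²·s⁻³·K.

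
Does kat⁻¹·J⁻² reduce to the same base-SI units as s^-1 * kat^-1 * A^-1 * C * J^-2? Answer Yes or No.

Left side:
  kat = mol/s = s⁻¹·mol (catalytic activity).
  So kat⁻¹ = s·mol⁻¹.
  J = N·m (work = force × distance),
      = kg·m²·s⁻².
  So J⁻² = kg⁻²·m⁻⁴·s⁴.
  Combining: kat⁻¹·J⁻² = (s·mol⁻¹) · (kg⁻²·m⁻⁴·s⁴) = kg⁻²·m⁻⁴·s⁵·mol⁻¹.
Right side:
  kat = mol/s = s⁻¹·mol (catalytic activity).
  So kat⁻¹ = s·mol⁻¹.
  C = A·s = s·A (charge = current × time).
  J = N·m (work = force × distance),
      = kg·m²·s⁻².
  So J⁻² = kg⁻²·m⁻⁴·s⁴.
  Combining: s⁻¹·kat⁻¹·A⁻¹·C·J⁻² = s⁻¹ · (s·mol⁻¹) · A⁻¹ · (s·A) · (kg⁻²·m⁻⁴·s⁴) = kg⁻²·m⁻⁴·s⁵·mol⁻¹.
Both reduce to kg⁻²·m⁻⁴·s⁵·mol⁻¹.

Yes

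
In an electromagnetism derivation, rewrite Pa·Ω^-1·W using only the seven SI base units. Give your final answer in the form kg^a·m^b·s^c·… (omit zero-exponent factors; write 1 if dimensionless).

kg·m⁻¹·s⁻²·A²

Pa = N/m² (pressure = force per area),
    = kg·m⁻¹·s⁻².
Ω = V/A (resistance = voltage per current),
    = kg·m²·s⁻³·A⁻².
So Ω⁻¹ = kg⁻¹·m⁻²·s³·A².
W = J/s (power = energy per time),
    = kg·m²·s⁻³.
Combining: Pa·Ω⁻¹·W = (kg·m⁻¹·s⁻²) · (kg⁻¹·m⁻²·s³·A²) · (kg·m²·s⁻³) = kg·m⁻¹·s⁻²·A².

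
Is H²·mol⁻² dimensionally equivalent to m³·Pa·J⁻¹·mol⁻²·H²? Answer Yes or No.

Left side:
  H = Wb/A (inductance = flux per current),
      = kg·m²·s⁻²·A⁻².
  So H² = kg²·m⁴·s⁻⁴·A⁻⁴.
  Combining: H²·mol⁻² = (kg²·m⁴·s⁻⁴·A⁻⁴) · mol⁻² = kg²·m⁴·s⁻⁴·A⁻⁴·mol⁻².
Right side:
  Pa = N/m² (pressure = force per area),
      = kg·m⁻¹·s⁻².
  J = N·m (work = force × distance),
      = kg·m²·s⁻².
  So J⁻¹ = kg⁻¹·m⁻²·s².
  H = Wb/A (inductance = flux per current),
      = kg·m²·s⁻²·A⁻².
  So H² = kg²·m⁴·s⁻⁴·A⁻⁴.
  Combining: m³·Pa·J⁻¹·mol⁻²·H² = m³ · (kg·m⁻¹·s⁻²) · (kg⁻¹·m⁻²·s²) · mol⁻² · (kg²·m⁴·s⁻⁴·A⁻⁴) = kg²·m⁴·s⁻⁴·A⁻⁴·mol⁻².
Both reduce to kg²·m⁴·s⁻⁴·A⁻⁴·mol⁻².

Yes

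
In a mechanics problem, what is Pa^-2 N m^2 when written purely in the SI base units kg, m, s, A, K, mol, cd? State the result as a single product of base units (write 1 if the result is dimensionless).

Pa = kg·m⁻¹·s⁻².
So Pa⁻² = kg⁻²·m²·s⁴.
N = kg·m·s⁻².
Combining: Pa⁻²·N·m² = (kg⁻²·m²·s⁴) · (kg·m·s⁻²) · m² = kg⁻¹·m⁵·s².

kg⁻¹·m⁵·s²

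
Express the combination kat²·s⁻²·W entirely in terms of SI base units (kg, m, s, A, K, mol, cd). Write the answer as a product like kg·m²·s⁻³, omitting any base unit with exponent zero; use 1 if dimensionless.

kat = mol/s = s⁻¹·mol (catalytic activity).
So kat² = s⁻²·mol².
W = J/s (power = energy per time),
    = kg·m²·s⁻³.
Combining: kat²·s⁻²·W = (s⁻²·mol²) · s⁻² · (kg·m²·s⁻³) = kg·m²·s⁻⁷·mol².

kg·m²·s⁻⁷·mol²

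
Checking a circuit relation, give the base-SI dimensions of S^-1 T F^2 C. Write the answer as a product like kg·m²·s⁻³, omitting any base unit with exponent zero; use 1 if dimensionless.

S = 1/Ω (conductance is reciprocal resistance),
    = kg⁻¹·m⁻²·s³·A².
So S⁻¹ = kg·m²·s⁻³·A⁻².
T = Wb/m² (flux density = flux per area),
    = kg·s⁻²·A⁻¹.
F = C/V (capacitance = charge per voltage),
    = A·s/(kg·m²·s⁻³·A⁻¹) (substituting C and V),
    = kg⁻¹·m⁻²·s⁴·A².
So F² = kg⁻²·m⁻⁴·s⁸·A⁴.
C = A·s = s·A (charge = current × time).
Combining: S⁻¹·T·F²·C = (kg·m²·s⁻³·A⁻²) · (kg·s⁻²·A⁻¹) · (kg⁻²·m⁻⁴·s⁸·A⁴) · (s·A) = m⁻²·s⁴·A².

m⁻²·s⁴·A²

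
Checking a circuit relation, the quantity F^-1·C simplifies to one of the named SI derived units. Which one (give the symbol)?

F = C/V (capacitance = charge per voltage),
    = A·s/(kg·m²·s⁻³·A⁻¹) (substituting C and V),
    = kg⁻¹·m⁻²·s⁴·A².
So F⁻¹ = kg·m²·s⁻⁴·A⁻².
C = A·s = s·A (charge = current × time).
Combining: F⁻¹·C = (kg·m²·s⁻⁴·A⁻²) · (s·A) = kg·m²·s⁻³·A⁻¹.
kg·m²·s⁻³·A⁻¹ is the base-SI form of the volt.

V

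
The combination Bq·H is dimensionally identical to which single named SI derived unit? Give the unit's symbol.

Ω

Bq = s⁻¹.
H = kg·m²·s⁻²·A⁻².
Combining: Bq·H = s⁻¹ · (kg·m²·s⁻²·A⁻²) = kg·m²·s⁻³·A⁻².
kg·m²·s⁻³·A⁻² is the base-SI form of the ohm.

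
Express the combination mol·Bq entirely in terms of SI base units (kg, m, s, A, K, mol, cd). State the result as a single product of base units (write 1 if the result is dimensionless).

Bq = s⁻¹.
Combining: mol·Bq = mol · s⁻¹ = s⁻¹·mol.

s⁻¹·mol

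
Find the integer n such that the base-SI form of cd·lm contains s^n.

lm = cd·sr = cd (luminous flux; sr is dimensionless).
Combining: cd·lm = cd · cd = cd².
The exponent of s is 0.

0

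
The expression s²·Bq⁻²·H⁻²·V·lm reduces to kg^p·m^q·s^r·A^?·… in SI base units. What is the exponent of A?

Bq = s⁻¹.
So Bq⁻² = s².
H = kg·m²·s⁻²·A⁻².
So H⁻² = kg⁻²·m⁻⁴·s⁴·A⁴.
V = kg·m²·s⁻³·A⁻¹.
lm = cd.
Combining: s²·Bq⁻²·H⁻²·V·lm = s² · s² · (kg⁻²·m⁻⁴·s⁴·A⁴) · (kg·m²·s⁻³·A⁻¹) · cd = kg⁻¹·m⁻²·s⁵·A³·cd.
The exponent of A is 3.

3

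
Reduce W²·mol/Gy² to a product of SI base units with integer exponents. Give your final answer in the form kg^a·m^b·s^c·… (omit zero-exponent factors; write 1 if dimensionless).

kg²·s⁻²·mol

Gy = m²·s⁻².
So Gy⁻² = m⁻⁴·s⁴.
W = kg·m²·s⁻³.
So W² = kg²·m⁴·s⁻⁶.
Combining: Gy⁻²·W²·mol = (m⁻⁴·s⁴) · (kg²·m⁴·s⁻⁶) · mol = kg²·s⁻²·mol.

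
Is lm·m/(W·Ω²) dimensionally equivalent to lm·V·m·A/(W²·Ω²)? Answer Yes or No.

Yes

Left side:
  W = J/s (power = energy per time),
      = kg·m²·s⁻³.
  So W⁻¹ = kg⁻¹·m⁻²·s³.
  lm = cd·sr = cd (luminous flux; sr is dimensionless).
  Ω = V/A (resistance = voltage per current),
      = kg·m²·s⁻³·A⁻².
  So Ω⁻² = kg⁻²·m⁻⁴·s⁶·A⁴.
  Combining: W⁻¹·lm·m·Ω⁻² = (kg⁻¹·m⁻²·s³) · cd · m · (kg⁻²·m⁻⁴·s⁶·A⁴) = kg⁻³·m⁻⁵·s⁹·A⁴·cd.
Right side:
  lm = cd·sr = cd (luminous flux; sr is dimensionless).
  W = J/s (power = energy per time),
      = kg·m²·s⁻³.
  So W⁻² = kg⁻²·m⁻⁴·s⁶.
  V = W/A (potential = power per current),
      = kg·m²·s⁻³·A⁻¹.
  Ω = V/A (resistance = voltage per current),
      = kg·m²·s⁻³·A⁻².
  So Ω⁻² = kg⁻²·m⁻⁴·s⁶·A⁴.
  Combining: lm·W⁻²·V·m·A·Ω⁻² = cd · (kg⁻²·m⁻⁴·s⁶) · (kg·m²·s⁻³·A⁻¹) · m · A · (kg⁻²·m⁻⁴·s⁶·A⁴) = kg⁻³·m⁻⁵·s⁹·A⁴·cd.
Both reduce to kg⁻³·m⁻⁵·s⁹·A⁴·cd.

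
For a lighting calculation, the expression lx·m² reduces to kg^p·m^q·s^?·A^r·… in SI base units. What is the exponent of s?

lx = m⁻²·cd.
Combining: lx·m² = (m⁻²·cd) · m² = cd.
The exponent of s is 0.

0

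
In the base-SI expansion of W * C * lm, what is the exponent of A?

1

W = J/s (power = energy per time),
    = kg·m²·s⁻³.
C = A·s = s·A (charge = current × time).
lm = cd·sr = cd (luminous flux; sr is dimensionless).
Combining: W·C·lm = (kg·m²·s⁻³) · (s·A) · cd = kg·m²·s⁻²·A·cd.
The exponent of A is 1.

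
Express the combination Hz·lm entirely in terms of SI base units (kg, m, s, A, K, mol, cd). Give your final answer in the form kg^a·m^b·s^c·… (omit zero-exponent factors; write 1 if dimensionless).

s⁻¹·cd

Hz = 1/s = s⁻¹ (frequency is cycles per second).
lm = cd·sr = cd (luminous flux; sr is dimensionless).
Combining: Hz·lm = s⁻¹ · cd = s⁻¹·cd.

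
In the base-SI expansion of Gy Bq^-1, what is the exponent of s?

Gy = J/kg (absorbed dose = energy per mass),
    = m²·s⁻².
Bq = 1/s = s⁻¹ (activity is decays per second).
So Bq⁻¹ = s.
Combining: Gy·Bq⁻¹ = (m²·s⁻²) · s = m²·s⁻¹.
The exponent of s is -1.

-1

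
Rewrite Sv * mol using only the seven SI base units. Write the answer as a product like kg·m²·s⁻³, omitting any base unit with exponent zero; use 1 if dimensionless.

Sv = J/kg (equivalent dose = energy per mass),
    = m²·s⁻².
Combining: Sv·mol = (m²·s⁻²) · mol = m²·s⁻²·mol.

m²·s⁻²·mol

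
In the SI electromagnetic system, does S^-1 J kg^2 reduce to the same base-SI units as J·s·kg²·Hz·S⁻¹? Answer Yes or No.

Yes

Left side:
  S = 1/Ω (conductance is reciprocal resistance),
      = kg⁻¹·m⁻²·s³·A².
  So S⁻¹ = kg·m²·s⁻³·A⁻².
  J = N·m (work = force × distance),
      = kg·m²·s⁻².
  Combining: S⁻¹·J·kg² = (kg·m²·s⁻³·A⁻²) · (kg·m²·s⁻²) · kg² = kg⁴·m⁴·s⁻⁵·A⁻².
Right side:
  J = N·m (work = force × distance),
      = kg·m²·s⁻².
  Hz = 1/s = s⁻¹ (frequency is cycles per second).
  S = 1/Ω (conductance is reciprocal resistance),
      = kg⁻¹·m⁻²·s³·A².
  So S⁻¹ = kg·m²·s⁻³·A⁻².
  Combining: J·s·kg²·Hz·S⁻¹ = (kg·m²·s⁻²) · s · kg² · s⁻¹ · (kg·m²·s⁻³·A⁻²) = kg⁴·m⁴·s⁻⁵·A⁻².
Both reduce to kg⁴·m⁴·s⁻⁵·A⁻².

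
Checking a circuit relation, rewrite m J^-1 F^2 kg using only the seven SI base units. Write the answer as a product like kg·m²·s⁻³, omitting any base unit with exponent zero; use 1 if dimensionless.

kg⁻²·m⁻⁵·s¹⁰·A⁴

J = N·m (work = force × distance),
    = kg·m²·s⁻².
So J⁻¹ = kg⁻¹·m⁻²·s².
F = C/V (capacitance = charge per voltage),
    = A·s/(kg·m²·s⁻³·A⁻¹) (substituting C and V),
    = kg⁻¹·m⁻²·s⁴·A².
So F² = kg⁻²·m⁻⁴·s⁸·A⁴.
Combining: m·J⁻¹·F²·kg = m · (kg⁻¹·m⁻²·s²) · (kg⁻²·m⁻⁴·s⁸·A⁴) · kg = kg⁻²·m⁻⁵·s¹⁰·A⁴.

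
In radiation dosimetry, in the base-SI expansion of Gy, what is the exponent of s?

Gy = m²·s⁻².
The exponent of s is -2.

-2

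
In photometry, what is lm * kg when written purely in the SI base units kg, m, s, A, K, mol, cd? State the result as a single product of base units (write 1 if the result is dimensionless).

lm = cd·sr = cd (luminous flux; sr is dimensionless).
Combining: lm·kg = cd · kg = kg·cd.

kg·cd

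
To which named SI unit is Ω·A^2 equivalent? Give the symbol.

Ω = V/A (resistance = voltage per current),
    = kg·m²·s⁻³·A⁻².
Combining: Ω·A² = (kg·m²·s⁻³·A⁻²) · A² = kg·m²·s⁻³.
kg·m²·s⁻³ is the base-SI form of the watt.

W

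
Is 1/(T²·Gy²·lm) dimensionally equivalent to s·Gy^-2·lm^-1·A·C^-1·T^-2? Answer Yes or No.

Left side:
  T = kg·s⁻²·A⁻¹.
  So T⁻² = kg⁻²·s⁴·A².
  Gy = m²·s⁻².
  So Gy⁻² = m⁻⁴·s⁴.
  lm = cd.
  So lm⁻¹ = cd⁻¹.
  Combining: T⁻²·Gy⁻²·lm⁻¹ = (kg⁻²·s⁴·A²) · (m⁻⁴·s⁴) · cd⁻¹ = kg⁻²·m⁻⁴·s⁸·A²·cd⁻¹.
Right side:
  Gy = J/kg (absorbed dose = energy per mass),
      = m²·s⁻².
  So Gy⁻² = m⁻⁴·s⁴.
  lm = cd·sr = cd (luminous flux; sr is dimensionless).
  So lm⁻¹ = cd⁻¹.
  C = A·s = s·A (charge = current × time).
  So C⁻¹ = s⁻¹·A⁻¹.
  T = Wb/m² (flux density = flux per area),
      = kg·s⁻²·A⁻¹.
  So T⁻² = kg⁻²·s⁴·A².
  Combining: s·Gy⁻²·lm⁻¹·A·C⁻¹·T⁻² = s · (m⁻⁴·s⁴) · cd⁻¹ · A · (s⁻¹·A⁻¹) · (kg⁻²·s⁴·A²) = kg⁻²·m⁻⁴·s⁸·A²·cd⁻¹.
Both reduce to kg⁻²·m⁻⁴·s⁸·A²·cd⁻¹.

Yes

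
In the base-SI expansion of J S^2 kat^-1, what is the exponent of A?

J = N·m (work = force × distance),
    = kg·m²·s⁻².
S = 1/Ω (conductance is reciprocal resistance),
    = kg⁻¹·m⁻²·s³·A².
So S² = kg⁻²·m⁻⁴·s⁶·A⁴.
kat = mol/s = s⁻¹·mol (catalytic activity).
So kat⁻¹ = s·mol⁻¹.
Combining: J·S²·kat⁻¹ = (kg·m²·s⁻²) · (kg⁻²·m⁻⁴·s⁶·A⁴) · (s·mol⁻¹) = kg⁻¹·m⁻²·s⁵·A⁴·mol⁻¹.
The exponent of A is 4.

4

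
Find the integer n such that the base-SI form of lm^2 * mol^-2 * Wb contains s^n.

lm = cd·sr = cd (luminous flux; sr is dimensionless).
So lm² = cd².
Wb = V·s (flux: a volt is a weber per second),
    = kg·m²·s⁻²·A⁻¹.
Combining: lm²·mol⁻²·Wb = cd² · mol⁻² · (kg·m²·s⁻²·A⁻¹) = kg·m²·s⁻²·A⁻¹·mol⁻²·cd².
The exponent of s is -2.

-2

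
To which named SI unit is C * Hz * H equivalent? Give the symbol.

Wb

C = A·s = s·A (charge = current × time).
Hz = 1/s = s⁻¹ (frequency is cycles per second).
H = Wb/A (inductance = flux per current),
    = kg·m²·s⁻²·A⁻².
Combining: C·Hz·H = (s·A) · s⁻¹ · (kg·m²·s⁻²·A⁻²) = kg·m²·s⁻²·A⁻¹.
kg·m²·s⁻²·A⁻¹ is the base-SI form of the weber.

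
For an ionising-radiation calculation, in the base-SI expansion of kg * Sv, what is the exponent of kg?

Sv = m²·s⁻².
Combining: kg·Sv = kg · (m²·s⁻²) = kg·m²·s⁻².
The exponent of kg is 1.

1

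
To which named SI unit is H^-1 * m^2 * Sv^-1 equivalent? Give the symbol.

F

H = Wb/A (inductance = flux per current),
    = kg·m²·s⁻²·A⁻².
So H⁻¹ = kg⁻¹·m⁻²·s²·A².
Sv = J/kg (equivalent dose = energy per mass),
    = m²·s⁻².
So Sv⁻¹ = m⁻²·s².
Combining: H⁻¹·m²·Sv⁻¹ = (kg⁻¹·m⁻²·s²·A²) · m² · (m⁻²·s²) = kg⁻¹·m⁻²·s⁴·A².
kg⁻¹·m⁻²·s⁴·A² is the base-SI form of the farad.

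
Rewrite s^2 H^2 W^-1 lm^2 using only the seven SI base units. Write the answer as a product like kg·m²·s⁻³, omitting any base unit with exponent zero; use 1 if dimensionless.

H = kg·m²·s⁻²·A⁻².
So H² = kg²·m⁴·s⁻⁴·A⁻⁴.
W = kg·m²·s⁻³.
So W⁻¹ = kg⁻¹·m⁻²·s³.
lm = cd.
So lm² = cd².
Combining: s²·H²·W⁻¹·lm² = s² · (kg²·m⁴·s⁻⁴·A⁻⁴) · (kg⁻¹·m⁻²·s³) · cd² = kg·m²·s·A⁻⁴·cd².

kg·m²·s·A⁻⁴·cd²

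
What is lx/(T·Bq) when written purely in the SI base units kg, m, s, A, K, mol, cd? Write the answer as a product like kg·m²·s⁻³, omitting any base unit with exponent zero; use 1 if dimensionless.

kg⁻¹·m⁻²·s³·A·cd

lx = m⁻²·cd.
T = kg·s⁻²·A⁻¹.
So T⁻¹ = kg⁻¹·s²·A.
Bq = s⁻¹.
So Bq⁻¹ = s.
Combining: lx·T⁻¹·Bq⁻¹ = (m⁻²·cd) · (kg⁻¹·s²·A) · s = kg⁻¹·m⁻²·s³·A·cd.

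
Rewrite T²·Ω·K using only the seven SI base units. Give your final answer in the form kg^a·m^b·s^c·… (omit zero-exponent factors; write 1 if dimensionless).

T = kg·s⁻²·A⁻¹.
So T² = kg²·s⁻⁴·A⁻².
Ω = kg·m²·s⁻³·A⁻².
Combining: T²·Ω·K = (kg²·s⁻⁴·A⁻²) · (kg·m²·s⁻³·A⁻²) · K = kg³·m²·s⁻⁷·A⁻⁴·K.

kg³·m²·s⁻⁷·A⁻⁴·K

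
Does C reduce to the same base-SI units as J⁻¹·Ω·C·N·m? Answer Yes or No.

Left side:
  C = s·A.
Right side:
  J = kg·m²·s⁻².
  So J⁻¹ = kg⁻¹·m⁻²·s².
  Ω = kg·m²·s⁻³·A⁻².
  C = s·A.
  N = kg·m·s⁻².
  Combining: J⁻¹·Ω·C·N·m = (kg⁻¹·m⁻²·s²) · (kg·m²·s⁻³·A⁻²) · (s·A) · (kg·m·s⁻²) · m = kg·m²·s⁻²·A⁻¹.
Left is s·A; right is kg·m²·s⁻²·A⁻¹ — different.

No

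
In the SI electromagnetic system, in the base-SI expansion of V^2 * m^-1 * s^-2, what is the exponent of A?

V = kg·m²·s⁻³·A⁻¹.
So V² = kg²·m⁴·s⁻⁶·A⁻².
Combining: V²·m⁻¹·s⁻² = (kg²·m⁴·s⁻⁶·A⁻²) · m⁻¹ · s⁻² = kg²·m³·s⁻⁸·A⁻².
The exponent of A is -2.

-2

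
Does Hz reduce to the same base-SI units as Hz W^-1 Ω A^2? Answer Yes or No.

Yes

Left side:
  Hz = 1/s = s⁻¹ (frequency is cycles per second).
Right side:
  Hz = 1/s = s⁻¹ (frequency is cycles per second).
  W = J/s (power = energy per time),
      = kg·m²·s⁻³.
  So W⁻¹ = kg⁻¹·m⁻²·s³.
  Ω = V/A (resistance = voltage per current),
      = kg·m²·s⁻³·A⁻².
  Combining: Hz·W⁻¹·Ω·A² = s⁻¹ · (kg⁻¹·m⁻²·s³) · (kg·m²·s⁻³·A⁻²) · A² = s⁻¹.
Both reduce to s⁻¹.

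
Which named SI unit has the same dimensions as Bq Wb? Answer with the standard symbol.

Bq = s⁻¹.
Wb = kg·m²·s⁻²·A⁻¹.
Combining: Bq·Wb = s⁻¹ · (kg·m²·s⁻²·A⁻¹) = kg·m²·s⁻³·A⁻¹.
kg·m²·s⁻³·A⁻¹ is the base-SI form of the volt.

V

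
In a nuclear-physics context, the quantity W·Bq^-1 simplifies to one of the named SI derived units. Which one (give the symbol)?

J

W = J/s (power = energy per time),
    = kg·m²·s⁻³.
Bq = 1/s = s⁻¹ (activity is decays per second).
So Bq⁻¹ = s.
Combining: W·Bq⁻¹ = (kg·m²·s⁻³) · s = kg·m²·s⁻².
kg·m²·s⁻² is the base-SI form of the joule.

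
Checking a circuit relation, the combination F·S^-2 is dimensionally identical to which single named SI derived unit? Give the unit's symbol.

F = kg⁻¹·m⁻²·s⁴·A².
S = kg⁻¹·m⁻²·s³·A².
So S⁻² = kg²·m⁴·s⁻⁶·A⁻⁴.
Combining: F·S⁻² = (kg⁻¹·m⁻²·s⁴·A²) · (kg²·m⁴·s⁻⁶·A⁻⁴) = kg·m²·s⁻²·A⁻².
kg·m²·s⁻²·A⁻² is the base-SI form of the henry.

H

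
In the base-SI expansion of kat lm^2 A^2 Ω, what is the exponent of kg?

1

kat = s⁻¹·mol.
lm = cd.
So lm² = cd².
Ω = kg·m²·s⁻³·A⁻².
Combining: kat·lm²·A²·Ω = (s⁻¹·mol) · cd² · A² · (kg·m²·s⁻³·A⁻²) = kg·m²·s⁻⁴·mol·cd².
The exponent of kg is 1.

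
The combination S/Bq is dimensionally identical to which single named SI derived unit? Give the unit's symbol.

F

Bq = s⁻¹.
So Bq⁻¹ = s.
S = kg⁻¹·m⁻²·s³·A².
Combining: Bq⁻¹·S = s · (kg⁻¹·m⁻²·s³·A²) = kg⁻¹·m⁻²·s⁴·A².
kg⁻¹·m⁻²·s⁴·A² is the base-SI form of the farad.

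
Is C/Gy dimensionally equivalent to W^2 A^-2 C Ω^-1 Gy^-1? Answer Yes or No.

No

Left side:
  Gy = m²·s⁻².
  So Gy⁻¹ = m⁻²·s².
  C = s·A.
  Combining: Gy⁻¹·C = (m⁻²·s²) · (s·A) = m⁻²·s³·A.
Right side:
  W = kg·m²·s⁻³.
  So W² = kg²·m⁴·s⁻⁶.
  C = s·A.
  Ω = kg·m²·s⁻³·A⁻².
  So Ω⁻¹ = kg⁻¹·m⁻²·s³·A².
  Gy = m²·s⁻².
  So Gy⁻¹ = m⁻²·s².
  Combining: W²·A⁻²·C·Ω⁻¹·Gy⁻¹ = (kg²·m⁴·s⁻⁶) · A⁻² · (s·A) · (kg⁻¹·m⁻²·s³·A²) · (m⁻²·s²) = kg·A.
Left is m⁻²·s³·A; right is kg·A — different.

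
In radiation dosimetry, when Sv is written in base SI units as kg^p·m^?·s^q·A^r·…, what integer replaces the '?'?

Sv = m²·s⁻².
The exponent of m is 2.

2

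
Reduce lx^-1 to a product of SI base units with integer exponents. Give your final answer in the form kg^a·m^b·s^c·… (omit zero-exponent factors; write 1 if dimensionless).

lx = lm/m² (illuminance = luminous flux per area),
    = m⁻²·cd.
So lx⁻¹ = m²·cd⁻¹.

m²·cd⁻¹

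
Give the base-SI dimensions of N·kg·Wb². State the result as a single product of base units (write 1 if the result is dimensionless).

N = kg·m/s² = kg·m·s⁻² (force = mass × acceleration).
Wb = V·s (flux: a volt is a weber per second),
    = kg·m²·s⁻²·A⁻¹.
So Wb² = kg²·m⁴·s⁻⁴·A⁻².
Combining: N·kg·Wb² = (kg·m·s⁻²) · kg · (kg²·m⁴·s⁻⁴·A⁻²) = kg⁴·m⁵·s⁻⁶·A⁻².

kg⁴·m⁵·s⁻⁶·A⁻²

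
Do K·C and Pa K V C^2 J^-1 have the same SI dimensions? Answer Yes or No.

No

Left side:
  C = s·A.
  Combining: K·C = K · (s·A) = s·A·K.
Right side:
  Pa = N/m² (pressure = force per area),
      = kg·m⁻¹·s⁻².
  V = W/A (potential = power per current),
      = kg·m²·s⁻³·A⁻¹.
  C = A·s = s·A (charge = current × time).
  So C² = s²·A².
  J = N·m (work = force × distance),
      = kg·m²·s⁻².
  So J⁻¹ = kg⁻¹·m⁻²·s².
  Combining: Pa·K·V·C²·J⁻¹ = (kg·m⁻¹·s⁻²) · K · (kg·m²·s⁻³·A⁻¹) · (s²·A²) · (kg⁻¹·m⁻²·s²) = kg·m⁻¹·s⁻¹·A·K.
Left is s·A·K; right is kg·m⁻¹·s⁻¹·A·K — different.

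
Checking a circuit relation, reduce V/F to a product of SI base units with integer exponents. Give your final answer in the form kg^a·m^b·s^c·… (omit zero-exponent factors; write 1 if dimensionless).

kg²·m⁴·s⁻⁷·A⁻³

F = kg⁻¹·m⁻²·s⁴·A².
So F⁻¹ = kg·m²·s⁻⁴·A⁻².
V = kg·m²·s⁻³·A⁻¹.
Combining: F⁻¹·V = (kg·m²·s⁻⁴·A⁻²) · (kg·m²·s⁻³·A⁻¹) = kg²·m⁴·s⁻⁷·A⁻³.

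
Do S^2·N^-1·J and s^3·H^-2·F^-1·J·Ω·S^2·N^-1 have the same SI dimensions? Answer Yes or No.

Yes

Left side:
  S = 1/Ω (conductance is reciprocal resistance),
      = kg⁻¹·m⁻²·s³·A².
  So S² = kg⁻²·m⁻⁴·s⁶·A⁴.
  N = kg·m/s² = kg·m·s⁻² (force = mass × acceleration).
  So N⁻¹ = kg⁻¹·m⁻¹·s².
  J = N·m (work = force × distance),
      = kg·m²·s⁻².
  Combining: S²·N⁻¹·J = (kg⁻²·m⁻⁴·s⁶·A⁴) · (kg⁻¹·m⁻¹·s²) · (kg·m²·s⁻²) = kg⁻²·m⁻³·s⁶·A⁴.
Right side:
  H = kg·m²·s⁻²·A⁻².
  So H⁻² = kg⁻²·m⁻⁴·s⁴·A⁴.
  F = kg⁻¹·m⁻²·s⁴·A².
  So F⁻¹ = kg·m²·s⁻⁴·A⁻².
  J = kg·m²·s⁻².
  Ω = kg·m²·s⁻³·A⁻².
  S = kg⁻¹·m⁻²·s³·A².
  So S² = kg⁻²·m⁻⁴·s⁶·A⁴.
  N = kg·m·s⁻².
  So N⁻¹ = kg⁻¹·m⁻¹·s².
  Combining: s³·H⁻²·F⁻¹·J·Ω·S²·N⁻¹ = s³ · (kg⁻²·m⁻⁴·s⁴·A⁴) · (kg·m²·s⁻⁴·A⁻²) · (kg·m²·s⁻²) · (kg·m²·s⁻³·A⁻²) · (kg⁻²·m⁻⁴·s⁶·A⁴) · (kg⁻¹·m⁻¹·s²) = kg⁻²·m⁻³·s⁶·A⁴.
Both reduce to kg⁻²·m⁻³·s⁶·A⁴.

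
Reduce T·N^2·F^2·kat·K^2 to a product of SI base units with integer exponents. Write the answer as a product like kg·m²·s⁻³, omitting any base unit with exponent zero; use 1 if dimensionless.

kg·m⁻²·s·A³·K²·mol

T = kg·s⁻²·A⁻¹.
N = kg·m·s⁻².
So N² = kg²·m²·s⁻⁴.
F = kg⁻¹·m⁻²·s⁴·A².
So F² = kg⁻²·m⁻⁴·s⁸·A⁴.
kat = s⁻¹·mol.
Combining: T·N²·F²·kat·K² = (kg·s⁻²·A⁻¹) · (kg²·m²·s⁻⁴) · (kg⁻²·m⁻⁴·s⁸·A⁴) · (s⁻¹·mol) · K² = kg·m⁻²·s·A³·K²·mol.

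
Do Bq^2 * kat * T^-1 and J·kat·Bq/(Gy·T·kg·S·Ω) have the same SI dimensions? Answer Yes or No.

No

Left side:
  Bq = 1/s = s⁻¹ (activity is decays per second).
  So Bq² = s⁻².
  kat = mol/s = s⁻¹·mol (catalytic activity).
  T = Wb/m² (flux density = flux per area),
      = kg·s⁻²·A⁻¹.
  So T⁻¹ = kg⁻¹·s²·A.
  Combining: Bq²·kat·T⁻¹ = s⁻² · (s⁻¹·mol) · (kg⁻¹·s²·A) = kg⁻¹·s⁻¹·A·mol.
Right side:
  Gy = J/kg (absorbed dose = energy per mass),
      = m²·s⁻².
  So Gy⁻¹ = m⁻²·s².
  J = N·m (work = force × distance),
      = kg·m²·s⁻².
  T = Wb/m² (flux density = flux per area),
      = kg·s⁻²·A⁻¹.
  So T⁻¹ = kg⁻¹·s²·A.
  S = 1/Ω (conductance is reciprocal resistance),
      = kg⁻¹·m⁻²·s³·A².
  So S⁻¹ = kg·m²·s⁻³·A⁻².
  kat = mol/s = s⁻¹·mol (catalytic activity).
  Bq = 1/s = s⁻¹ (activity is decays per second).
  Ω = V/A (resistance = voltage per current),
      = kg·m²·s⁻³·A⁻².
  So Ω⁻¹ = kg⁻¹·m⁻²·s³·A².
  Combining: Gy⁻¹·J·T⁻¹·kg⁻¹·S⁻¹·kat·Bq·Ω⁻¹ = (m⁻²·s²) · (kg·m²·s⁻²) · (kg⁻¹·s²·A) · kg⁻¹ · (kg·m²·s⁻³·A⁻²) · (s⁻¹·mol) · s⁻¹ · (kg⁻¹·m⁻²·s³·A²) = kg⁻¹·A·mol.
Left is kg⁻¹·s⁻¹·A·mol; right is kg⁻¹·A·mol — different.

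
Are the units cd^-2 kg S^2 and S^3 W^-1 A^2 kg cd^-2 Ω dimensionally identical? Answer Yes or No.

No

Left side:
  S = 1/Ω (conductance is reciprocal resistance),
      = kg⁻¹·m⁻²·s³·A².
  So S² = kg⁻²·m⁻⁴·s⁶·A⁴.
  Combining: cd⁻²·kg·S² = cd⁻² · kg · (kg⁻²·m⁻⁴·s⁶·A⁴) = kg⁻¹·m⁻⁴·s⁶·A⁴·cd⁻².
Right side:
  S = 1/Ω (conductance is reciprocal resistance),
      = kg⁻¹·m⁻²·s³·A².
  So S³ = kg⁻³·m⁻⁶·s⁹·A⁶.
  W = J/s (power = energy per time),
      = kg·m²·s⁻³.
  So W⁻¹ = kg⁻¹·m⁻²·s³.
  Ω = V/A (resistance = voltage per current),
      = kg·m²·s⁻³·A⁻².
  Combining: S³·W⁻¹·A²·kg·cd⁻²·Ω = (kg⁻³·m⁻⁶·s⁹·A⁶) · (kg⁻¹·m⁻²·s³) · A² · kg · cd⁻² · (kg·m²·s⁻³·A⁻²) = kg⁻²·m⁻⁶·s⁹·A⁶·cd⁻².
Left is kg⁻¹·m⁻⁴·s⁶·A⁴·cd⁻²; right is kg⁻²·m⁻⁶·s⁹·A⁶·cd⁻² — different.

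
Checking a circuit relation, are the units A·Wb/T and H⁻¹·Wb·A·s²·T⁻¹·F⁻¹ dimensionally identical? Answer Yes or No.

Left side:
  Wb = V·s (flux: a volt is a weber per second),
      = kg·m²·s⁻²·A⁻¹.
  T = Wb/m² (flux density = flux per area),
      = kg·s⁻²·A⁻¹.
  So T⁻¹ = kg⁻¹·s²·A.
  Combining: A·Wb·T⁻¹ = A · (kg·m²·s⁻²·A⁻¹) · (kg⁻¹·s²·A) = m²·A.
Right side:
  H = kg·m²·s⁻²·A⁻².
  So H⁻¹ = kg⁻¹·m⁻²·s²·A².
  Wb = kg·m²·s⁻²·A⁻¹.
  T = kg·s⁻²·A⁻¹.
  So T⁻¹ = kg⁻¹·s²·A.
  F = kg⁻¹·m⁻²·s⁴·A².
  So F⁻¹ = kg·m²·s⁻⁴·A⁻².
  Combining: H⁻¹·Wb·A·s²·T⁻¹·F⁻¹ = (kg⁻¹·m⁻²·s²·A²) · (kg·m²·s⁻²·A⁻¹) · A · s² · (kg⁻¹·s²·A) · (kg·m²·s⁻⁴·A⁻²) = m²·A.
Both reduce to m²·A.

Yes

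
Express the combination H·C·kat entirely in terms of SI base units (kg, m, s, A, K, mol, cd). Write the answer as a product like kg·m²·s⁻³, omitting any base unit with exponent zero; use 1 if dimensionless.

kg·m²·s⁻²·A⁻¹·mol

H = Wb/A (inductance = flux per current),
    = kg·m²·s⁻²·A⁻².
C = A·s = s·A (charge = current × time).
kat = mol/s = s⁻¹·mol (catalytic activity).
Combining: H·C·kat = (kg·m²·s⁻²·A⁻²) · (s·A) · (s⁻¹·mol) = kg·m²·s⁻²·A⁻¹·mol.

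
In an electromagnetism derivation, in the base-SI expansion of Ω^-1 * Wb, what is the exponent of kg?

0

Ω = V/A (resistance = voltage per current),
    = kg·m²·s⁻³·A⁻².
So Ω⁻¹ = kg⁻¹·m⁻²·s³·A².
Wb = V·s (flux: a volt is a weber per second),
    = kg·m²·s⁻²·A⁻¹.
Combining: Ω⁻¹·Wb = (kg⁻¹·m⁻²·s³·A²) · (kg·m²·s⁻²·A⁻¹) = s·A.
The exponent of kg is 0.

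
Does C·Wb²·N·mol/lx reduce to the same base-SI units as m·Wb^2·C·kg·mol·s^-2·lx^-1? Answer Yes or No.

Left side:
  C = A·s = s·A (charge = current × time).
  Wb = V·s (flux: a volt is a weber per second),
      = kg·m²·s⁻²·A⁻¹.
  So Wb² = kg²·m⁴·s⁻⁴·A⁻².
  N = kg·m/s² = kg·m·s⁻² (force = mass × acceleration).
  lx = lm/m² (illuminance = luminous flux per area),
      = m⁻²·cd.
  So lx⁻¹ = m²·cd⁻¹.
  Combining: C·Wb²·N·lx⁻¹·mol = (s·A) · (kg²·m⁴·s⁻⁴·A⁻²) · (kg·m·s⁻²) · (m²·cd⁻¹) · mol = kg³·m⁷·s⁻⁵·A⁻¹·mol·cd⁻¹.
Right side:
  Wb = kg·m²·s⁻²·A⁻¹.
  So Wb² = kg²·m⁴·s⁻⁴·A⁻².
  C = s·A.
  lx = m⁻²·cd.
  So lx⁻¹ = m²·cd⁻¹.
  Combining: m·Wb²·C·kg·mol·s⁻²·lx⁻¹ = m · (kg²·m⁴·s⁻⁴·A⁻²) · (s·A) · kg · mol · s⁻² · (m²·cd⁻¹) = kg³·m⁷·s⁻⁵·A⁻¹·mol·cd⁻¹.
Both reduce to kg³·m⁷·s⁻⁵·A⁻¹·mol·cd⁻¹.

Yes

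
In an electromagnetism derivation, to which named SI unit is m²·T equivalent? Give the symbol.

T = Wb/m² (flux density = flux per area),
    = kg·s⁻²·A⁻¹.
Combining: m²·T = m² · (kg·s⁻²·A⁻¹) = kg·m²·s⁻²·A⁻¹.
kg·m²·s⁻²·A⁻¹ is the base-SI form of the weber.

Wb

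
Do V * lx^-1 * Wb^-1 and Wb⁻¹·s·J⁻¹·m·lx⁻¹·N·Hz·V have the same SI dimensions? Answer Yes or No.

Yes

Left side:
  V = W/A (potential = power per current),
      = kg·m²·s⁻³·A⁻¹.
  lx = lm/m² (illuminance = luminous flux per area),
      = m⁻²·cd.
  So lx⁻¹ = m²·cd⁻¹.
  Wb = V·s (flux: a volt is a weber per second),
      = kg·m²·s⁻²·A⁻¹.
  So Wb⁻¹ = kg⁻¹·m⁻²·s²·A.
  Combining: V·lx⁻¹·Wb⁻¹ = (kg·m²·s⁻³·A⁻¹) · (m²·cd⁻¹) · (kg⁻¹·m⁻²·s²·A) = m²·s⁻¹·cd⁻¹.
Right side:
  Wb = kg·m²·s⁻²·A⁻¹.
  So Wb⁻¹ = kg⁻¹·m⁻²·s²·A.
  J = kg·m²·s⁻².
  So J⁻¹ = kg⁻¹·m⁻²·s².
  lx = m⁻²·cd.
  So lx⁻¹ = m²·cd⁻¹.
  N = kg·m·s⁻².
  Hz = s⁻¹.
  V = kg·m²·s⁻³·A⁻¹.
  Combining: Wb⁻¹·s·J⁻¹·m·lx⁻¹·N·Hz·V = (kg⁻¹·m⁻²·s²·A) · s · (kg⁻¹·m⁻²·s²) · m · (m²·cd⁻¹) · (kg·m·s⁻²) · s⁻¹ · (kg·m²·s⁻³·A⁻¹) = m²·s⁻¹·cd⁻¹.
Both reduce to m²·s⁻¹·cd⁻¹.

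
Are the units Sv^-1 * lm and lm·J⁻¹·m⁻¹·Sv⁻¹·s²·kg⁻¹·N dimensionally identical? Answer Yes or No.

No

Left side:
  Sv = J/kg (equivalent dose = energy per mass),
      = m²·s⁻².
  So Sv⁻¹ = m⁻²·s².
  lm = cd·sr = cd (luminous flux; sr is dimensionless).
  Combining: Sv⁻¹·lm = (m⁻²·s²) · cd = m⁻²·s²·cd.
Right side:
  lm = cd.
  J = kg·m²·s⁻².
  So J⁻¹ = kg⁻¹·m⁻²·s².
  Sv = m²·s⁻².
  So Sv⁻¹ = m⁻²·s².
  N = kg·m·s⁻².
  Combining: lm·J⁻¹·m⁻¹·Sv⁻¹·s²·kg⁻¹·N = cd · (kg⁻¹·m⁻²·s²) · m⁻¹ · (m⁻²·s²) · s² · kg⁻¹ · (kg·m·s⁻²) = kg⁻¹·m⁻⁴·s⁴·cd.
Left is m⁻²·s²·cd; right is kg⁻¹·m⁻⁴·s⁴·cd — different.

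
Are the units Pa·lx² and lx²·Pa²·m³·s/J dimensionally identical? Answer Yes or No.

No

Left side:
  Pa = kg·m⁻¹·s⁻².
  lx = m⁻²·cd.
  So lx² = m⁻⁴·cd².
  Combining: Pa·lx² = (kg·m⁻¹·s⁻²) · (m⁻⁴·cd²) = kg·m⁻⁵·s⁻²·cd².
Right side:
  lx = lm/m² (illuminance = luminous flux per area),
      = m⁻²·cd.
  So lx² = m⁻⁴·cd².
  Pa = N/m² (pressure = force per area),
      = kg·m⁻¹·s⁻².
  So Pa² = kg²·m⁻²·s⁻⁴.
  J = N·m (work = force × distance),
      = kg·m²·s⁻².
  So J⁻¹ = kg⁻¹·m⁻²·s².
  Combining: lx²·Pa²·m³·J⁻¹·s = (m⁻⁴·cd²) · (kg²·m⁻²·s⁻⁴) · m³ · (kg⁻¹·m⁻²·s²) · s = kg·m⁻⁵·s⁻¹·cd².
Left is kg·m⁻⁵·s⁻²·cd²; right is kg·m⁻⁵·s⁻¹·cd² — different.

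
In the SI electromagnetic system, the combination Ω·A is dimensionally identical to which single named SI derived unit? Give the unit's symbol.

Ω = V/A (resistance = voltage per current),
    = kg·m²·s⁻³·A⁻².
Combining: Ω·A = (kg·m²·s⁻³·A⁻²) · A = kg·m²·s⁻³·A⁻¹.
kg·m²·s⁻³·A⁻¹ is the base-SI form of the volt.

V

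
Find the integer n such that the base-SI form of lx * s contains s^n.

lx = m⁻²·cd.
Combining: lx·s = (m⁻²·cd) · s = m⁻²·s·cd.
The exponent of s is 1.

1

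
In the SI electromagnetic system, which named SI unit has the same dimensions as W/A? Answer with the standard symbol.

W = J/s (power = energy per time),
    = kg·m²·s⁻³.
Combining: A⁻¹·W = A⁻¹ · (kg·m²·s⁻³) = kg·m²·s⁻³·A⁻¹.
kg·m²·s⁻³·A⁻¹ is the base-SI form of the volt.

V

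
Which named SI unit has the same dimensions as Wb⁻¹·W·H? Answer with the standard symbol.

V

Wb = kg·m²·s⁻²·A⁻¹.
So Wb⁻¹ = kg⁻¹·m⁻²·s²·A.
W = kg·m²·s⁻³.
H = kg·m²·s⁻²·A⁻².
Combining: Wb⁻¹·W·H = (kg⁻¹·m⁻²·s²·A) · (kg·m²·s⁻³) · (kg·m²·s⁻²·A⁻²) = kg·m²·s⁻³·A⁻¹.
kg·m²·s⁻³·A⁻¹ is the base-SI form of the volt.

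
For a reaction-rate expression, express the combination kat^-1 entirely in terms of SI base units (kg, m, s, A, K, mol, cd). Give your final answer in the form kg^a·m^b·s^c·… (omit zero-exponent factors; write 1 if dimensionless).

kat = mol/s = s⁻¹·mol (catalytic activity).
So kat⁻¹ = s·mol⁻¹.

s·mol⁻¹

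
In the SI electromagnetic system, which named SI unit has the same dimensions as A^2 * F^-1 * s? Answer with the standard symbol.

W

F = C/V (capacitance = charge per voltage),
    = A·s/(kg·m²·s⁻³·A⁻¹) (substituting C and V),
    = kg⁻¹·m⁻²·s⁴·A².
So F⁻¹ = kg·m²·s⁻⁴·A⁻².
Combining: A²·F⁻¹·s = A² · (kg·m²·s⁻⁴·A⁻²) · s = kg·m²·s⁻³.
kg·m²·s⁻³ is the base-SI form of the watt.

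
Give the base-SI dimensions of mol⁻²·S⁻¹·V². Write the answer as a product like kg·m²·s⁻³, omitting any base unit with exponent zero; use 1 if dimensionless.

S = 1/Ω (conductance is reciprocal resistance),
    = kg⁻¹·m⁻²·s³·A².
So S⁻¹ = kg·m²·s⁻³·A⁻².
V = W/A (potential = power per current),
    = kg·m²·s⁻³·A⁻¹.
So V² = kg²·m⁴·s⁻⁶·A⁻².
Combining: mol⁻²·S⁻¹·V² = mol⁻² · (kg·m²·s⁻³·A⁻²) · (kg²·m⁴·s⁻⁶·A⁻²) = kg³·m⁶·s⁻⁹·A⁻⁴·mol⁻².

kg³·m⁶·s⁻⁹·A⁻⁴·mol⁻²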